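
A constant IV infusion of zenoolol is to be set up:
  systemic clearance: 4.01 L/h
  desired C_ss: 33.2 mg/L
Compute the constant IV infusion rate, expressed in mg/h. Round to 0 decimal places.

At steady state, infusion rate R₀ = Css × CL = 33.2 × 4.010 = 133.1 mg/h

133 mg/h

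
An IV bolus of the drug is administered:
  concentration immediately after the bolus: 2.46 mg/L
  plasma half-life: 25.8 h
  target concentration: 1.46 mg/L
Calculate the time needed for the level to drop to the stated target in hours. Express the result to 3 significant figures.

19.4 h

k = ln2 / t½ = 0.693147 / 25.8 = 0.02687 h⁻¹
t = ln(C₀ / C) / k = ln(2.460 / 1.46) / 0.02687
  = ln(1.685) / 0.02687 = 0.5218 / 0.02687 = 19.42 h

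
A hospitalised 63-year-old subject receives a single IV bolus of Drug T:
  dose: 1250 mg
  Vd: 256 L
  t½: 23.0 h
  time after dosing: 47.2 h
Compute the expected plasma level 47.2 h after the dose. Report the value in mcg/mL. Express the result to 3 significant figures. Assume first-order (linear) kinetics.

C₀ = Dose / Vd = 1250 / 256 = 4.883 mg/L
k = ln2 / t½ = 0.693147 / 23.0 = 0.03014 h⁻¹
C = C₀ · e^(−k·t) = 4.883 × e^(−0.03014 × 47.2)
  = 4.883 × 0.2411 = 1.177 mg/L
(1.177 mg/L = 1.177 mcg/mL)

1.18 mcg/mL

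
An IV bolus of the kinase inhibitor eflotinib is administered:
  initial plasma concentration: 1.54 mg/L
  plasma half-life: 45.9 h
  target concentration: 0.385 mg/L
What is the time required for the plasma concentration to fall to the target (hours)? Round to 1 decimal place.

91.8 h

k = ln2 / t½ = 0.693147 / 45.9 = 0.01510 h⁻¹
t = ln(C₀ / C) / k = ln(1.540 / 0.385) / 0.01510
  = ln(4.000) / 0.01510 = 1.386 / 0.01510 = 91.79 h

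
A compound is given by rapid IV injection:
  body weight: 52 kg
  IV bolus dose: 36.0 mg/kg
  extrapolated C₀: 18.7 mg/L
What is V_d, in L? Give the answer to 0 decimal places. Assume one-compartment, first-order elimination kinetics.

Dose = 36.0 × 52 = 1872 mg
Vd = Dose / C₀ = 1872 / 18.7 = 100.1 L

100 L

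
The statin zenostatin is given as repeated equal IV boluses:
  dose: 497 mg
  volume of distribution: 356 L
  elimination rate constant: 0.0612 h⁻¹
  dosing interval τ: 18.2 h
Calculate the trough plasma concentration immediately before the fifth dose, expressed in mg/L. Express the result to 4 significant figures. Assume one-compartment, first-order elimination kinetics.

C₀ per dose = Dose / Vd = 497 / 356 = 1.396 mg/L
Fraction remaining after one interval: r = e^(−kτ) = e^(−0.06120 × 18.2) = 0.3283
Before dose 5, 4 doses have been given (aged 1τ, 2τ, 3τ, 4τ).
C_trough = C₀ × (r + r² + … + r^4) = C₀ × r(1−r^4)/(1−r)
        = 1.396 × 0.3283 × (1 − 0.01162) / (1 − 0.3283) = 0.6744 mg/L

0.6744 mg/L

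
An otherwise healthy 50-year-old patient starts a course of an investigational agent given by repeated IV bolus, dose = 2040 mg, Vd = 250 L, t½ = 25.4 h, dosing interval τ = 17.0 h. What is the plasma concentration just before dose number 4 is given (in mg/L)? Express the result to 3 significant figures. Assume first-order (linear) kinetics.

C₀ per dose = Dose / Vd = 2040 / 250 = 8.160 mg/L
k = ln2 / t½ = 0.693147 / 25.4 = 0.02729 h⁻¹
Fraction remaining after one interval: r = e^(−kτ) = e^(−0.02729 × 17.0) = 0.6288
Before dose 4, 3 doses have been given (aged 1τ, 2τ, 3τ).
C_trough = C₀ × (r + r² + … + r^3) = C₀ × r(1−r^3)/(1−r)
        = 8.160 × 0.6288 × (1 − 0.2486) / (1 − 0.6288) = 10.39 mg/L

10.4 mg/L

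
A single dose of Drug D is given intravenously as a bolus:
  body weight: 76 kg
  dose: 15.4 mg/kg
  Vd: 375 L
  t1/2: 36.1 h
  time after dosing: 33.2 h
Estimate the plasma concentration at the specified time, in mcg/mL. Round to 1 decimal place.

1.6 mcg/mL

Total dose = 15.4 × 76 = 1170 mg
C₀ = Dose / Vd = 1170 / 375 = 3.120 mg/L
k = ln2 / t½ = 0.693147 / 36.1 = 0.01920 h⁻¹
C = C₀ · e^(−k·t) = 3.120 × e^(−0.01920 × 33.2)
  = 3.120 × 0.5286 = 1.649 mg/L
(1.649 mg/L = 1.649 mcg/mL)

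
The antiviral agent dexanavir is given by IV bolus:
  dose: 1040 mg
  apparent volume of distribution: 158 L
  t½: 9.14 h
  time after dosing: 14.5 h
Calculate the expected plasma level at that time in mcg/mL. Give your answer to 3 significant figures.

2.19 mcg/mL

C₀ = Dose / Vd = 1040 / 158 = 6.582 mg/L
k = ln2 / t½ = 0.693147 / 9.14 = 0.07584 h⁻¹
C = C₀ · e^(−k·t) = 6.582 × e^(−0.07584 × 14.5)
  = 6.582 × 0.3330 = 2.192 mg/L
(2.192 mg/L = 2.192 mcg/mL)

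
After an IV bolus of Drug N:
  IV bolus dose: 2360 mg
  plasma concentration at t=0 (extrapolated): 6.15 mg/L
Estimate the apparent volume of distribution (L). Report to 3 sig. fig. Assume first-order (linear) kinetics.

384 L

Vd = Dose / C₀ = 2360 / 6.15 = 383.7 L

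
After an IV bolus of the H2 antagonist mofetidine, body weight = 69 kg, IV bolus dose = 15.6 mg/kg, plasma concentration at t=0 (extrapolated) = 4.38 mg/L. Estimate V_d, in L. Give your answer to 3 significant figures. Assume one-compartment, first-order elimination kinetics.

246 L

Dose = 15.6 × 69 = 1076 mg
Vd = Dose / C₀ = 1076 / 4.38 = 245.7 L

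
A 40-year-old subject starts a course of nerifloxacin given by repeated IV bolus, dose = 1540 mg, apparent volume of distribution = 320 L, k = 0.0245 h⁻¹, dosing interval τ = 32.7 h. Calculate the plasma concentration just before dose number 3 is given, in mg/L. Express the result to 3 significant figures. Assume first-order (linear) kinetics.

C₀ per dose = Dose / Vd = 1540 / 320 = 4.813 mg/L
Fraction remaining after one interval: r = e^(−kτ) = e^(−0.02450 × 32.7) = 0.4488
Before dose 3, 2 doses have been given (aged 1τ, 2τ).
C_trough = C₀ × (r + r²) = 4.813 × (0.4488 + 0.2014) = 3.129 mg/L

3.13 mg/L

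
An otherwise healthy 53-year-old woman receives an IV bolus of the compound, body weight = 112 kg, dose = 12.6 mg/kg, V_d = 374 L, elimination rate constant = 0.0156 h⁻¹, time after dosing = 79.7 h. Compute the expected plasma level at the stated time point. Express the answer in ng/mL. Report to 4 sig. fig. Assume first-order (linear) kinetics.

Total dose = 12.6 × 112 = 1411 mg
C₀ = Dose / Vd = 1411 / 374 = 3.773 mg/L
C = C₀ · e^(−k·t) = 3.773 × e^(−0.01560 × 79.7)
  = 3.773 × 0.2884 = 1.088 mg/L
Convert: 1.088 mg/L × 1000 = 1088 ng/mL

1088 ng/mL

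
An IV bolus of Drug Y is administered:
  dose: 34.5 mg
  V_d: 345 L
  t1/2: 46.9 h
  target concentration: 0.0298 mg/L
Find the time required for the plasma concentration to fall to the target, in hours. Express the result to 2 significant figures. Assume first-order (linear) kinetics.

82 h

C₀ = Dose / Vd = 34.50 / 345 = 0.1000 mg/L
k = ln2 / t½ = 0.693147 / 46.9 = 0.01478 h⁻¹
t = ln(C₀ / C) / k = ln(0.1000 / 0.0298) / 0.01478
  = ln(3.356) / 0.01478 = 1.211 / 0.01478 = 81.94 h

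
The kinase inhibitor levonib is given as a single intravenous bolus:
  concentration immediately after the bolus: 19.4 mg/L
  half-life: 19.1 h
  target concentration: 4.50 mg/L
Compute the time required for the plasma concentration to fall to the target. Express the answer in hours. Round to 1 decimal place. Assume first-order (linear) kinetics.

40.3 h

k = ln2 / t½ = 0.693147 / 19.1 = 0.03629 h⁻¹
t = ln(C₀ / C) / k = ln(19.40 / 4.50) / 0.03629
  = ln(4.311) / 0.03629 = 1.461 / 0.03629 = 40.26 h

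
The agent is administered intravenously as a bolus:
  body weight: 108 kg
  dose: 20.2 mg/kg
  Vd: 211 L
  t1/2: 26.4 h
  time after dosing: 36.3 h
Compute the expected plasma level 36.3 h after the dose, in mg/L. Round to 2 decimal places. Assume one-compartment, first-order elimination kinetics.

3.99 mg/L

Total dose = 20.2 × 108 = 2182 mg
C₀ = Dose / Vd = 2182 / 211 = 10.34 mg/L
k = ln2 / t½ = 0.693147 / 26.4 = 0.02626 h⁻¹
C = C₀ · e^(−k·t) = 10.34 × e^(−0.02626 × 36.3)
  = 10.34 × 0.3855 = 3.986 mg/L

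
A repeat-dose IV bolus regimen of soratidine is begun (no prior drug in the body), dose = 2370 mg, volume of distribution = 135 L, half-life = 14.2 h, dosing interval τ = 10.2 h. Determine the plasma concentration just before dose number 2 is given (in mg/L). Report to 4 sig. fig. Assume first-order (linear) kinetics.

10.67 mg/L

C₀ per dose = Dose / Vd = 2370 / 135 = 17.56 mg/L
k = ln2 / t½ = 0.693147 / 14.2 = 0.04881 h⁻¹
Fraction remaining after one interval: r = e^(−kτ) = e^(−0.04881 × 10.2) = 0.6078
Before dose 2, 1 dose has been given (aged 1τ).
C_trough = C₀ × r = 17.56 × 0.6078 = 10.67 mg/L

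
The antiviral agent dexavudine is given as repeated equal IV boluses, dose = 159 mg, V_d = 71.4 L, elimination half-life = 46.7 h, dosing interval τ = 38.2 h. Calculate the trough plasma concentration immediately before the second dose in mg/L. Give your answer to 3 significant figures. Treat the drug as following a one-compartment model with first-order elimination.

1.26 mg/L

C₀ per dose = Dose / Vd = 159 / 71.4 = 2.227 mg/L
k = ln2 / t½ = 0.693147 / 46.7 = 0.01484 h⁻¹
Fraction remaining after one interval: r = e^(−kτ) = e^(−0.01484 × 38.2) = 0.5673
Before dose 2, 1 dose has been given (aged 1τ).
C_trough = C₀ × r = 2.227 × 0.5673 = 1.263 mg/L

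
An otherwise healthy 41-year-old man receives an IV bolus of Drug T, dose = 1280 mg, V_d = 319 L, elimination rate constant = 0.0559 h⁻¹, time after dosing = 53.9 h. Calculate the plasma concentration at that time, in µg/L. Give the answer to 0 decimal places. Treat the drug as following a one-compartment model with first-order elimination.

197 µg/L

C₀ = Dose / Vd = 1280 / 319 = 4.013 mg/L
C = C₀ · e^(−k·t) = 4.013 × e^(−0.05590 × 53.9)
  = 4.013 × 0.04914 = 0.1972 mg/L
Convert: 0.1972 mg/L × 1000 = 197.2 µg/L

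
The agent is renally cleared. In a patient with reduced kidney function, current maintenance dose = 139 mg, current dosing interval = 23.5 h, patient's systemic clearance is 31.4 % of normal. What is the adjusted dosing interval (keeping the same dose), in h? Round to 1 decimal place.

74.8 h

To keep the same average steady-state level, dosing rate must scale with clearance.
CL ratio = 31.4 / 100 = 0.3140
New interval (same dose) = 23.5 / 0.3140 = 74.84 h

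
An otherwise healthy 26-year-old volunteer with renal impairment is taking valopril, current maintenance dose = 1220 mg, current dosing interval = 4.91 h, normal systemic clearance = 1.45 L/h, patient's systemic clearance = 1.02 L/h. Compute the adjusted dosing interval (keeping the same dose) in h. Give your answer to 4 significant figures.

To keep the same average steady-state level, dosing rate must scale with clearance.
CL ratio = 1.02 / 1.45 = 0.7034
New interval (same dose) = 4.91 / 0.7034 = 6.980 h

6.980 h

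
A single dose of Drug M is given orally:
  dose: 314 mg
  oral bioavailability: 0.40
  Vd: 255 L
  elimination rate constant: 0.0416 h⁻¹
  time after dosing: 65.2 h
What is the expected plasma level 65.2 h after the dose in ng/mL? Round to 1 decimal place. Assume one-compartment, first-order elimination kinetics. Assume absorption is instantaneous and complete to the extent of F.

32.7 ng/mL

Amount reaching circulation = F × Dose = 0.40 × 314.0 = 125.6 mg
C₀ = F·Dose / Vd = 125.6 / 255 = 0.4925 mg/L
C = C₀ · e^(−k·t) = 0.4925 × e^(−0.04160 × 65.2)
  = 0.4925 × 0.06638 = 0.03269 mg/L
Convert: 0.03269 mg/L × 1000 = 32.69 ng/mL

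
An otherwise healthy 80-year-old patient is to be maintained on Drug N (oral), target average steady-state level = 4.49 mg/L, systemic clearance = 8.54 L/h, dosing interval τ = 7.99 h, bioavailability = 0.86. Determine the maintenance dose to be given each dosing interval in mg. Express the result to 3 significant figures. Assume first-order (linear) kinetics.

356 mg

At steady state, F × (Dose/τ) = Css × CL.
Dose = Css × CL × τ / F = 4.49 × 8.540 × 7.99 / 0.86 = 356.2 mg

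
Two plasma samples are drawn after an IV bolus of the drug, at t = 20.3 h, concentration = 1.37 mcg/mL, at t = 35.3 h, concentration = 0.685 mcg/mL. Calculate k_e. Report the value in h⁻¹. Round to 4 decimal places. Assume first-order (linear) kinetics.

0.0462 h⁻¹

k = ln(C₁/C₂) / (t₂ − t₁) = ln(1.37/0.685) / (35.3 − 20.3)
  = 0.6931 / 15.00 = 0.04621 h⁻¹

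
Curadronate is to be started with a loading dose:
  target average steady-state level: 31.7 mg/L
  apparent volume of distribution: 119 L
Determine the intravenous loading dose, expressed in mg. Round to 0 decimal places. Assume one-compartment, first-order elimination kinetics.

3772 mg

LD = Css × Vd = 31.7 × 119 = 3772 mg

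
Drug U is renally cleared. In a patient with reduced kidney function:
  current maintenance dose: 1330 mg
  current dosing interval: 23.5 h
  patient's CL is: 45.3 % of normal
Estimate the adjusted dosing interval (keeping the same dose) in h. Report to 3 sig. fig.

51.9 h

To keep the same average steady-state level, dosing rate must scale with clearance.
CL ratio = 45.3 / 100 = 0.4530
New interval (same dose) = 23.5 / 0.4530 = 51.88 h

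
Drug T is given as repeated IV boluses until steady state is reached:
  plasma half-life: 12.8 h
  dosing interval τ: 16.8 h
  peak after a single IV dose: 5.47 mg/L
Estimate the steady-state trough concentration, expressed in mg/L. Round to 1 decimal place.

k = ln2 / t½ = 0.693147 / 12.8 = 0.05415 h⁻¹
e^(−kτ) = e^(−0.05415 × 16.8) = 0.4026
Accumulation ratio R = 1 / (1 − e^(−kτ)) = 1 / (1 − 0.4026) = 1.674
Steady-state trough = C₀ × R × e^(−kτ) = 5.47 × 1.674 × 0.4026 = 3.687 mg/L

3.7 mg/L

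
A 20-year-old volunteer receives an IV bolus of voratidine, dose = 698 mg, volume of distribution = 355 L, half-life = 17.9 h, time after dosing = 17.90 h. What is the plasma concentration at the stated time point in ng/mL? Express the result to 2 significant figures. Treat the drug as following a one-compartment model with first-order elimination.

C₀ = Dose / Vd = 698.0 / 355 = 1.966 mg/L
k = ln2 / t½ = 0.693147 / 17.9 = 0.03872 h⁻¹
t / t½ = 17.90 / 17.9 = 1 half-lives
C = C₀ × (1/2)^1 = 1.966 × 0.5000 = 0.9830 mg/L
Convert: 0.9830 mg/L × 1000 = 983.0 ng/mL

980 ng/mL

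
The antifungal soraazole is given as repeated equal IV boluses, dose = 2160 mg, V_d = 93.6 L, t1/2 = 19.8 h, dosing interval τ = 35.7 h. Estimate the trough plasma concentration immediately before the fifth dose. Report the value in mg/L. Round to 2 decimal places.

C₀ per dose = Dose / Vd = 2160 / 93.6 = 23.08 mg/L
k = ln2 / t½ = 0.693147 / 19.8 = 0.03501 h⁻¹
Fraction remaining after one interval: r = e^(−kτ) = e^(−0.03501 × 35.7) = 0.2865
Before dose 5, 4 doses have been given (aged 1τ, 2τ, 3τ, 4τ).
C_trough = C₀ × (r + r² + … + r^4) = C₀ × r(1−r^4)/(1−r)
        = 23.08 × 0.2865 × (1 − 0.006737) / (1 − 0.2865) = 9.205 mg/L

9.21 mg/L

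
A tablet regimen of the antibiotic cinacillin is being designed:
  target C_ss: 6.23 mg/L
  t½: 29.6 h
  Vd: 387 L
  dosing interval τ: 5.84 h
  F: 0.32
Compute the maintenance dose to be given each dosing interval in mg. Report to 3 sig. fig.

1030 mg

k = ln2 / t½ = 0.693147 / 29.6 = 0.02342 h⁻¹
CL = k × Vd = 0.02342 × 387 = 9.064 L/h
At steady state, F × (Dose/τ) = Css × CL.
Dose = Css × CL × τ / F = 6.23 × 9.064 × 5.84 / 0.32 = 1031 mg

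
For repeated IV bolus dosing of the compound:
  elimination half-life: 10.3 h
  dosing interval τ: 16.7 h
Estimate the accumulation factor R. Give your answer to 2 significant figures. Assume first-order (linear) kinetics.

1.5

k = ln2 / t½ = 0.693147 / 10.3 = 0.06730 h⁻¹
e^(−kτ) = e^(−0.06730 × 16.7) = 0.3250
Accumulation ratio R = 1 / (1 − e^(−kτ)) = 1 / (1 − 0.3250) = 1.481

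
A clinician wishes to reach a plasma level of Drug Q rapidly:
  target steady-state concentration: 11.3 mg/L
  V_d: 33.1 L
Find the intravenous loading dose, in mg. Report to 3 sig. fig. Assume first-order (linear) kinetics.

LD = Css × Vd = 11.3 × 33.1 = 374.0 mg

374 mg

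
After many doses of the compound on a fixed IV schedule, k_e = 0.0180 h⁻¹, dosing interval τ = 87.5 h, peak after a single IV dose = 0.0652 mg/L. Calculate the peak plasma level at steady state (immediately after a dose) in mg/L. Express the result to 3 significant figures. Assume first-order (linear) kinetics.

0.0822 mg/L

e^(−kτ) = e^(−0.01800 × 87.5) = 0.2070
Accumulation ratio R = 1 / (1 − e^(−kτ)) = 1 / (1 − 0.2070) = 1.261
Steady-state peak = C₀ × R = 0.0652 × 1.261 = 0.08222 mg/L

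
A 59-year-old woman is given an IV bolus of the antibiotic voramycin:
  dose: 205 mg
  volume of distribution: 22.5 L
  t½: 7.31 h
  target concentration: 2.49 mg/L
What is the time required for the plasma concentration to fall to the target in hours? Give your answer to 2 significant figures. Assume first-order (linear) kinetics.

14 h

C₀ = Dose / Vd = 205.0 / 22.5 = 9.111 mg/L
k = ln2 / t½ = 0.693147 / 7.31 = 0.09482 h⁻¹
t = ln(C₀ / C) / k = ln(9.111 / 2.49) / 0.09482
  = ln(3.659) / 0.09482 = 1.297 / 0.09482 = 13.68 h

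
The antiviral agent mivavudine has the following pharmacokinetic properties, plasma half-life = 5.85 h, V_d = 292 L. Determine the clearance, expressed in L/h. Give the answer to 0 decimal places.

k = ln2 / t½ = 0.693147 / 5.85 = 0.1185 h⁻¹
CL = k × Vd = 0.1185 × 292 = 34.60 L/h

35 L/h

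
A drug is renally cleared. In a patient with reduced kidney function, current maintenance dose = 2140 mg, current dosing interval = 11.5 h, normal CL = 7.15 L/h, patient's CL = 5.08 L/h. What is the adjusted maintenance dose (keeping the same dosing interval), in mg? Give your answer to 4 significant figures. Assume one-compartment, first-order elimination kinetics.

1520 mg

To keep the same average steady-state level, dosing rate must scale with clearance.
CL ratio = 5.08 / 7.15 = 0.7105
New dose (same interval) = 2140 × 0.7105 = 1520 mg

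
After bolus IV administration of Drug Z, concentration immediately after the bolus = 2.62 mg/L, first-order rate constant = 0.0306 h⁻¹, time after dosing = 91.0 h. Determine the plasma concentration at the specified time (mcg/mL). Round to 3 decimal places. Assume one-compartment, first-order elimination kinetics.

0.162 mcg/mL

C = C₀ · e^(−k·t) = 2.620 × e^(−0.03060 × 91.0)
  = 2.620 × 0.06175 = 0.1618 mg/L
(0.1618 mg/L = 0.1618 mcg/mL)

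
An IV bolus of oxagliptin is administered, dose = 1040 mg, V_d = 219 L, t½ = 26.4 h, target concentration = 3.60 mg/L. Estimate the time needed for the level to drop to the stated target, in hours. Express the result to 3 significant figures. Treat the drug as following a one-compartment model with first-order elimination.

10.5 h

C₀ = Dose / Vd = 1040 / 219 = 4.749 mg/L
k = ln2 / t½ = 0.693147 / 26.4 = 0.02626 h⁻¹
t = ln(C₀ / C) / k = ln(4.749 / 3.60) / 0.02626
  = ln(1.319) / 0.02626 = 0.2769 / 0.02626 = 10.54 h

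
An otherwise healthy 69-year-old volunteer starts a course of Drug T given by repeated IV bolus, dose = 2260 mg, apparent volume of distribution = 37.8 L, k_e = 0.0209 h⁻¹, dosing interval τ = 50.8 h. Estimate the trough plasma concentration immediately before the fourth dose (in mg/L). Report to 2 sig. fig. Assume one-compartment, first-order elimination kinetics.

C₀ per dose = Dose / Vd = 2260 / 37.8 = 59.79 mg/L
Fraction remaining after one interval: r = e^(−kτ) = e^(−0.02090 × 50.8) = 0.3459
Before dose 4, 3 doses have been given (aged 1τ, 2τ, 3τ).
C_trough = C₀ × (r + r² + … + r^3) = C₀ × r(1−r^3)/(1−r)
        = 59.79 × 0.3459 × (1 − 0.04139) / (1 − 0.3459) = 30.31 mg/L

30 mg/L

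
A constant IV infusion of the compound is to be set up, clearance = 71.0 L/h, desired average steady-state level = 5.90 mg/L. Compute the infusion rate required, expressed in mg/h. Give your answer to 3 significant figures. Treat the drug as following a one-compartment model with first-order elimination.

At steady state, infusion rate R₀ = Css × CL = 5.90 × 71.00 = 418.9 mg/h

419 mg/h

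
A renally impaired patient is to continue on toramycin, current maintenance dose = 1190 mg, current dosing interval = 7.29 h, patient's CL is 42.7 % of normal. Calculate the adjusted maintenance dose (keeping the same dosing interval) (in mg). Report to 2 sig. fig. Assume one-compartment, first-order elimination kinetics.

510 mg

To keep the same average steady-state level, dosing rate must scale with clearance.
CL ratio = 42.7 / 100 = 0.4270
New dose (same interval) = 1190 × 0.4270 = 508.1 mg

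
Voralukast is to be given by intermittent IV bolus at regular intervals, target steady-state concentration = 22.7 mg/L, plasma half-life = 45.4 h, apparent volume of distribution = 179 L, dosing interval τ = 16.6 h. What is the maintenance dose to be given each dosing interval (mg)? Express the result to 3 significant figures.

1030 mg

k = ln2 / t½ = 0.693147 / 45.4 = 0.01527 h⁻¹
CL = k × Vd = 0.01527 × 179 = 2.733 L/h
At steady state, Dose/τ = Css × CL.
Dose = Css × CL × τ = 22.7 × 2.733 × 16.6 = 1030 mg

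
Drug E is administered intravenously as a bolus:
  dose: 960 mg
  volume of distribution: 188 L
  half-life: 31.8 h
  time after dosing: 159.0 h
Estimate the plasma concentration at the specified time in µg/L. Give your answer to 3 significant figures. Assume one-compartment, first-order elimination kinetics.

C₀ = Dose / Vd = 960.0 / 188 = 5.106 mg/L
k = ln2 / t½ = 0.693147 / 31.8 = 0.02180 h⁻¹
t / t½ = 159.0 / 31.8 = 5 half-lives
C = C₀ × (1/2)^5 = 5.106 × 0.03125 = 0.1596 mg/L
Convert: 0.1596 mg/L × 1000 = 159.6 µg/L

160 µg/L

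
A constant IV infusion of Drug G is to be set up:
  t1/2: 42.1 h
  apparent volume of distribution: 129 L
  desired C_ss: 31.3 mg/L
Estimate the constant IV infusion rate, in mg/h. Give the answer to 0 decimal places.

66 mg/h

k = ln2 / t½ = 0.693147 / 42.1 = 0.01646 h⁻¹
CL = k × Vd = 0.01646 × 129 = 2.123 L/h
At steady state, infusion rate R₀ = Css × CL = 31.3 × 2.123 = 66.45 mg/h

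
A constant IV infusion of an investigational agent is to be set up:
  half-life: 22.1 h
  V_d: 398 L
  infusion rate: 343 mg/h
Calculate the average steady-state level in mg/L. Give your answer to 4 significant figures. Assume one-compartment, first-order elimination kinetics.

27.48 mg/L

k = ln2 / t½ = 0.693147 / 22.1 = 0.03136 h⁻¹
CL = k × Vd = 0.03136 × 398 = 12.48 L/h
At steady state Css = R₀ / CL = 343 / 12.48 = 27.48 mg/L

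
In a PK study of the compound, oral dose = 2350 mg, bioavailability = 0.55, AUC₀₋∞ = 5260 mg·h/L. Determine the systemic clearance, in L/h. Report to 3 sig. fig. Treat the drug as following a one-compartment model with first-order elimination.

CL = F·Dose / AUC = 0.55 × 2350 / 5260 = 0.2457 L/h

0.246 L/h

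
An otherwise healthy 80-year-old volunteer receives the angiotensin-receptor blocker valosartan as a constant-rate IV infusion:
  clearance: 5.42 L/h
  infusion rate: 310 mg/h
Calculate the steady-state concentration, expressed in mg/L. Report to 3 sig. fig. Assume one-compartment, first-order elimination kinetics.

57.2 mg/L

At steady state Css = R₀ / CL = 310 / 5.420 = 57.20 mg/L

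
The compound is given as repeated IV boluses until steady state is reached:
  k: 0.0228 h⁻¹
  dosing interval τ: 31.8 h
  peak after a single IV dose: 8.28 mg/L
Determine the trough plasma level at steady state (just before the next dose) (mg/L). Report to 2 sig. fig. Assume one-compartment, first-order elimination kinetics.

7.8 mg/L

e^(−kτ) = e^(−0.02280 × 31.8) = 0.4843
Accumulation ratio R = 1 / (1 − e^(−kτ)) = 1 / (1 − 0.4843) = 1.939
Steady-state trough = C₀ × R × e^(−kτ) = 8.28 × 1.939 × 0.4843 = 7.775 mg/L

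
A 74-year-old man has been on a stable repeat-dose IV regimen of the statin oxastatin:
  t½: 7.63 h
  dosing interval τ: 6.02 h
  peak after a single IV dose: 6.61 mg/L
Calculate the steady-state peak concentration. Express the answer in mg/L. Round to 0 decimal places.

16 mg/L

k = ln2 / t½ = 0.693147 / 7.63 = 0.09084 h⁻¹
e^(−kτ) = e^(−0.09084 × 6.02) = 0.5788
Accumulation ratio R = 1 / (1 − e^(−kτ)) = 1 / (1 − 0.5788) = 2.374
Steady-state peak = C₀ × R = 6.61 × 2.374 = 15.69 mg/L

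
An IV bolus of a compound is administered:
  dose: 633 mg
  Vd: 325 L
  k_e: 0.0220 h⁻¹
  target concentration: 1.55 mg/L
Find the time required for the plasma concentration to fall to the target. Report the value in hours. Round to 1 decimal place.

10.4 h

C₀ = Dose / Vd = 633.0 / 325 = 1.948 mg/L
t = ln(C₀ / C) / k = ln(1.948 / 1.55) / 0.02200
  = ln(1.257) / 0.02200 = 0.2287 / 0.02200 = 10.40 h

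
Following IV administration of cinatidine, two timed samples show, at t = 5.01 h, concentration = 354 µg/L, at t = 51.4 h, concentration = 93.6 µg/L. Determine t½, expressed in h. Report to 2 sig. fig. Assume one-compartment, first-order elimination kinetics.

24 h

k = ln(C₁/C₂) / (t₂ − t₁) = ln(354/93.6) / (51.4 − 5.01)
  = 1.330 / 46.39 = 0.02867 h⁻¹
t½ = ln2 / k = 0.693147 / 0.02867 = 24.18 h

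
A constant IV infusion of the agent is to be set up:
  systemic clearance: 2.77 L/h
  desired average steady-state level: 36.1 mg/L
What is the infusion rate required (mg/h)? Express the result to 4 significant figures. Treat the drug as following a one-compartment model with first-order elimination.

100.0 mg/h

At steady state, infusion rate R₀ = Css × CL = 36.1 × 2.770 = 100.0 mg/h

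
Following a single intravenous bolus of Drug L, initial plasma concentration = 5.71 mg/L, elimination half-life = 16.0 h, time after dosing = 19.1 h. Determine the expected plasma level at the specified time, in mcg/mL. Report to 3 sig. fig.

k = ln2 / t½ = 0.693147 / 16.0 = 0.04332 h⁻¹
C = C₀ · e^(−k·t) = 5.710 × e^(−0.04332 × 19.1)
  = 5.710 × 0.4372 = 2.496 mg/L
(2.496 mg/L = 2.496 mcg/mL)

2.50 mcg/mL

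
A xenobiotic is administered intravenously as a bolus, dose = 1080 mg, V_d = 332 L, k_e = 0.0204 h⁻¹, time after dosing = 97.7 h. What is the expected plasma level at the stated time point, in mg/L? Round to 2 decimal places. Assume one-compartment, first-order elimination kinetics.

0.44 mg/L

C₀ = Dose / Vd = 1080 / 332 = 3.253 mg/L
C = C₀ · e^(−k·t) = 3.253 × e^(−0.02040 × 97.7)
  = 3.253 × 0.1363 = 0.4434 mg/L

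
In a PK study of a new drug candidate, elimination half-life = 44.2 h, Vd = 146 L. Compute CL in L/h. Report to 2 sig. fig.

2.3 L/h

k = ln2 / t½ = 0.693147 / 44.2 = 0.01568 h⁻¹
CL = k × Vd = 0.01568 × 146 = 2.289 L/h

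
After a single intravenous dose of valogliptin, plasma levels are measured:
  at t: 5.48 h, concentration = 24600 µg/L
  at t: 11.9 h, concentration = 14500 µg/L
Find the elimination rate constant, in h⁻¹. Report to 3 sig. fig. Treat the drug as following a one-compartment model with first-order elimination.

0.0823 h⁻¹

k = ln(C₁/C₂) / (t₂ − t₁) = ln(24600/14500) / (11.9 − 5.48)
  = 0.5286 / 6.420 = 0.08234 h⁻¹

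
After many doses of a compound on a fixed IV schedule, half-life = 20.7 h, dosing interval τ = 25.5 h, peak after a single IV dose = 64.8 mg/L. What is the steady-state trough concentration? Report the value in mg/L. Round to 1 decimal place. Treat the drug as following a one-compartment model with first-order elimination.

k = ln2 / t½ = 0.693147 / 20.7 = 0.03349 h⁻¹
e^(−kτ) = e^(−0.03349 × 25.5) = 0.4257
Accumulation ratio R = 1 / (1 − e^(−kτ)) = 1 / (1 − 0.4257) = 1.741
Steady-state trough = C₀ × R × e^(−kτ) = 64.8 × 1.741 × 0.4257 = 48.03 mg/L

48.0 mg/L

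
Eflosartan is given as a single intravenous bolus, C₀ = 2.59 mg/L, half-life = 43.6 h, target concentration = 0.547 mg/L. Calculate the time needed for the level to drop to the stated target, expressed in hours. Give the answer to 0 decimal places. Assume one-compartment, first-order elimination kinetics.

98 h

k = ln2 / t½ = 0.693147 / 43.6 = 0.01590 h⁻¹
t = ln(C₀ / C) / k = ln(2.590 / 0.547) / 0.01590
  = ln(4.735) / 0.01590 = 1.555 / 0.01590 = 97.80 h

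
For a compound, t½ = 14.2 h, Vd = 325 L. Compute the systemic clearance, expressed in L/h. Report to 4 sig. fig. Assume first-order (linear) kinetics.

k = ln2 / t½ = 0.693147 / 14.2 = 0.04881 h⁻¹
CL = k × Vd = 0.04881 × 325 = 15.86 L/h

15.86 L/h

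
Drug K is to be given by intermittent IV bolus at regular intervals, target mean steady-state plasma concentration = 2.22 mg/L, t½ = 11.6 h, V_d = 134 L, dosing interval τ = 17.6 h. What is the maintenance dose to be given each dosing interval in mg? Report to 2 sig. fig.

k = ln2 / t½ = 0.693147 / 11.6 = 0.05975 h⁻¹
CL = k × Vd = 0.05975 × 134 = 8.007 L/h
At steady state, Dose/τ = Css × CL.
Dose = Css × CL × τ = 2.22 × 8.007 × 17.6 = 312.8 mg

310 mg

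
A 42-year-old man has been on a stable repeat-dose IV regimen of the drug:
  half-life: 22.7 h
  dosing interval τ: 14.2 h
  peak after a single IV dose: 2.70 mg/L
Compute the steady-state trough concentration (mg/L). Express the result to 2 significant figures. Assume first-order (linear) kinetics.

5.0 mg/L

k = ln2 / t½ = 0.693147 / 22.7 = 0.03054 h⁻¹
e^(−kτ) = e^(−0.03054 × 14.2) = 0.6481
Accumulation ratio R = 1 / (1 − e^(−kτ)) = 1 / (1 − 0.6481) = 2.842
Steady-state trough = C₀ × R × e^(−kτ) = 2.70 × 2.842 × 0.6481 = 4.973 mg/L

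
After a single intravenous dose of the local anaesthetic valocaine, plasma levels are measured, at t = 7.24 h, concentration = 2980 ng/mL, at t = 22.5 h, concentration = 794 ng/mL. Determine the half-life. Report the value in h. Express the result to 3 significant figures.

k = ln(C₁/C₂) / (t₂ − t₁) = ln(2980/794) / (22.5 − 7.24)
  = 1.323 / 15.26 = 0.08670 h⁻¹
t½ = ln2 / k = 0.693147 / 0.08670 = 7.995 h

8.00 h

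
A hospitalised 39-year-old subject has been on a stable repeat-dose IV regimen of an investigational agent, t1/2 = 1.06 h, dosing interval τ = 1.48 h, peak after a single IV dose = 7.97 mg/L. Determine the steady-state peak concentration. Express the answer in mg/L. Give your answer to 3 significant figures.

k = ln2 / t½ = 0.693147 / 1.06 = 0.6539 h⁻¹
e^(−kτ) = e^(−0.6539 × 1.48) = 0.3799
Accumulation ratio R = 1 / (1 − e^(−kτ)) = 1 / (1 − 0.3799) = 1.613
Steady-state peak = C₀ × R = 7.97 × 1.613 = 12.86 mg/L

12.9 mg/L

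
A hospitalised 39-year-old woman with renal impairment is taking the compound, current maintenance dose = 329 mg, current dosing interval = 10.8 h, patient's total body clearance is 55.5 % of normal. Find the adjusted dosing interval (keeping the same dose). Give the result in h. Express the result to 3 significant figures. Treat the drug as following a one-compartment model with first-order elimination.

19.5 h

To keep the same average steady-state level, dosing rate must scale with clearance.
CL ratio = 55.5 / 100 = 0.5550
New interval (same dose) = 10.8 / 0.5550 = 19.46 h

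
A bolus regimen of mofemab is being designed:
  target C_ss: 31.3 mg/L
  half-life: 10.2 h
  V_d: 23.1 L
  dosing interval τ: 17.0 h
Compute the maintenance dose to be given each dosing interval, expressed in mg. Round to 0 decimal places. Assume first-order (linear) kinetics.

835 mg

k = ln2 / t½ = 0.693147 / 10.2 = 0.06796 h⁻¹
CL = k × Vd = 0.06796 × 23.1 = 1.570 L/h
At steady state, Dose/τ = Css × CL.
Dose = Css × CL × τ = 31.3 × 1.570 × 17.0 = 835.4 mg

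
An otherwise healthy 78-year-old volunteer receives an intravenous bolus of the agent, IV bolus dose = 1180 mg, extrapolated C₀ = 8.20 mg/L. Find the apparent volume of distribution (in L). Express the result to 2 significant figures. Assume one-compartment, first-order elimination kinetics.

140 L

Vd = Dose / C₀ = 1180 / 8.20 = 143.9 L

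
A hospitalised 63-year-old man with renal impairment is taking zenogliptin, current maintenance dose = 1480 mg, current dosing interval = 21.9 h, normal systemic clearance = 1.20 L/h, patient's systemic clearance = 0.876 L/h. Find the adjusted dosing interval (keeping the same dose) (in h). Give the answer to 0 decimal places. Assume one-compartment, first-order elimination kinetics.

To keep the same average steady-state level, dosing rate must scale with clearance.
CL ratio = 0.876 / 1.20 = 0.7300
New interval (same dose) = 21.9 / 0.7300 = 30.00 h

30 h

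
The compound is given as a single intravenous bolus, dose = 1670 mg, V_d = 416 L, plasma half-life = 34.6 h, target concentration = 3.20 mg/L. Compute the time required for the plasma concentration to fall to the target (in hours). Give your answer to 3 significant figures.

11.3 h

C₀ = Dose / Vd = 1670 / 416 = 4.014 mg/L
k = ln2 / t½ = 0.693147 / 34.6 = 0.02003 h⁻¹
t = ln(C₀ / C) / k = ln(4.014 / 3.20) / 0.02003
  = ln(1.254) / 0.02003 = 0.2263 / 0.02003 = 11.30 h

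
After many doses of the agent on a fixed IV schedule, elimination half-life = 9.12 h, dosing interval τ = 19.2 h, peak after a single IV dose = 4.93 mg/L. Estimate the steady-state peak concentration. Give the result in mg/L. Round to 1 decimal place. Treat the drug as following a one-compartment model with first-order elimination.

k = ln2 / t½ = 0.693147 / 9.12 = 0.07600 h⁻¹
e^(−kτ) = e^(−0.07600 × 19.2) = 0.2324
Accumulation ratio R = 1 / (1 − e^(−kτ)) = 1 / (1 − 0.2324) = 1.303
Steady-state peak = C₀ × R = 4.93 × 1.303 = 6.424 mg/L

6.4 mg/L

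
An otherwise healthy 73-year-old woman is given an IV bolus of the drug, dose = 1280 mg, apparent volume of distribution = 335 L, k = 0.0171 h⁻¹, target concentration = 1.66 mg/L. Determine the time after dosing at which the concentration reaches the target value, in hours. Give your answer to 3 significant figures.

48.8 h

C₀ = Dose / Vd = 1280 / 335 = 3.821 mg/L
t = ln(C₀ / C) / k = ln(3.821 / 1.66) / 0.01710
  = ln(2.302) / 0.01710 = 0.8338 / 0.01710 = 48.76 h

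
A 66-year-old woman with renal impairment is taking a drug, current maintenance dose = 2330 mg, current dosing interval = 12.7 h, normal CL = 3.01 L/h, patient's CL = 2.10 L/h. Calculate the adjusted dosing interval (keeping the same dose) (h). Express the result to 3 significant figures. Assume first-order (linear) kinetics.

18.2 h

To keep the same average steady-state level, dosing rate must scale with clearance.
CL ratio = 2.10 / 3.01 = 0.6977
New interval (same dose) = 12.7 / 0.6977 = 18.20 h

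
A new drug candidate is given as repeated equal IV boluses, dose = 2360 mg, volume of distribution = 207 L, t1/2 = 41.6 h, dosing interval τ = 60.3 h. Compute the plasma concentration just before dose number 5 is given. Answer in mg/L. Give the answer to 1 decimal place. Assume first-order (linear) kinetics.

6.5 mg/L

C₀ per dose = Dose / Vd = 2360 / 207 = 11.40 mg/L
k = ln2 / t½ = 0.693147 / 41.6 = 0.01666 h⁻¹
Fraction remaining after one interval: r = e^(−kτ) = e^(−0.01666 × 60.3) = 0.3662
Before dose 5, 4 doses have been given (aged 1τ, 2τ, 3τ, 4τ).
C_trough = C₀ × (r + r² + … + r^4) = C₀ × r(1−r^4)/(1−r)
        = 11.40 × 0.3662 × (1 − 0.01798) / (1 − 0.3662) = 6.468 mg/L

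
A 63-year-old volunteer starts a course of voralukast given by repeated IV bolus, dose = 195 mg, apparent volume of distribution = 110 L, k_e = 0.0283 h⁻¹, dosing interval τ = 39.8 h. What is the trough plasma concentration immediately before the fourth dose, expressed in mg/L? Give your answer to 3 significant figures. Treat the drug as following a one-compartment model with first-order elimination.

0.822 mg/L

C₀ per dose = Dose / Vd = 195 / 110 = 1.773 mg/L
Fraction remaining after one interval: r = e^(−kτ) = e^(−0.02830 × 39.8) = 0.3242
Before dose 4, 3 doses have been given (aged 1τ, 2τ, 3τ).
C_trough = C₀ × (r + r² + … + r^3) = C₀ × r(1−r^3)/(1−r)
        = 1.773 × 0.3242 × (1 − 0.03408) / (1 − 0.3242) = 0.8216 mg/L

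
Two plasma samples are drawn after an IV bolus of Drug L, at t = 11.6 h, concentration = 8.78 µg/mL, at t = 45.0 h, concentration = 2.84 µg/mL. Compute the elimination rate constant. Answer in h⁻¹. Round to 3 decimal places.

k = ln(C₁/C₂) / (t₂ − t₁) = ln(8.78/2.84) / (45.0 − 11.6)
  = 1.129 / 33.40 = 0.03380 h⁻¹

0.034 h⁻¹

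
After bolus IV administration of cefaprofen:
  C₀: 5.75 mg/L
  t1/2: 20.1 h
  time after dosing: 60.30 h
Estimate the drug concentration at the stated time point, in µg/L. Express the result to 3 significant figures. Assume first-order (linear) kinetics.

k = ln2 / t½ = 0.693147 / 20.1 = 0.03448 h⁻¹
t / t½ = 60.30 / 20.1 = 3 half-lives
C = C₀ × (1/2)^3 = 5.750 × 0.1250 = 0.7188 mg/L
Convert: 0.7188 mg/L × 1000 = 718.8 µg/L

719 µg/L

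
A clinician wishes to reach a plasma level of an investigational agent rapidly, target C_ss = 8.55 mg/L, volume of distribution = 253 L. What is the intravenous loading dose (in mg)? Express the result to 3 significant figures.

2160 mg

LD = Css × Vd = 8.55 × 253 = 2163 mg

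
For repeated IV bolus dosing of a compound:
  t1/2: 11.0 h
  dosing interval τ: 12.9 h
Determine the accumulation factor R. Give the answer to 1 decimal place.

1.8

k = ln2 / t½ = 0.693147 / 11.0 = 0.06301 h⁻¹
e^(−kτ) = e^(−0.06301 × 12.9) = 0.4436
Accumulation ratio R = 1 / (1 − e^(−kτ)) = 1 / (1 − 0.4436) = 1.797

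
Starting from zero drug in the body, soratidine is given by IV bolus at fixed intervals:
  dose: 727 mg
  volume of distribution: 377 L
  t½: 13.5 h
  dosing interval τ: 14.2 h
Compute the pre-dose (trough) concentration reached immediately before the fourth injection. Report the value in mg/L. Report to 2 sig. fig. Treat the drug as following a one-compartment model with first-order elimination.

1.6 mg/L

C₀ per dose = Dose / Vd = 727 / 377 = 1.928 mg/L
k = ln2 / t½ = 0.693147 / 13.5 = 0.05134 h⁻¹
Fraction remaining after one interval: r = e^(−kτ) = e^(−0.05134 × 14.2) = 0.4824
Before dose 4, 3 doses have been given (aged 1τ, 2τ, 3τ).
C_trough = C₀ × (r + r² + … + r^3) = C₀ × r(1−r^3)/(1−r)
        = 1.928 × 0.4824 × (1 − 0.1123) / (1 − 0.4824) = 1.595 mg/L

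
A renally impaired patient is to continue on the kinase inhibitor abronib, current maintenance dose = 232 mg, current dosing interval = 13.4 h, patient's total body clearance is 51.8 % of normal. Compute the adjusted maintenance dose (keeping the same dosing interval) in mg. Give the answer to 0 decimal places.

120 mg

To keep the same average steady-state level, dosing rate must scale with clearance.
CL ratio = 51.8 / 100 = 0.5180
New dose (same interval) = 232 × 0.5180 = 120.2 mg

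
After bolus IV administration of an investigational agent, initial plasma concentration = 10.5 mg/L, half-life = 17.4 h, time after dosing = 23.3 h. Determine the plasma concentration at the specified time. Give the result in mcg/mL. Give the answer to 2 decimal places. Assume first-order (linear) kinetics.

4.15 mcg/mL

k = ln2 / t½ = 0.693147 / 17.4 = 0.03984 h⁻¹
C = C₀ · e^(−k·t) = 10.50 × e^(−0.03984 × 23.3)
  = 10.50 × 0.3952 = 4.150 mg/L
(4.150 mg/L = 4.150 mcg/mL)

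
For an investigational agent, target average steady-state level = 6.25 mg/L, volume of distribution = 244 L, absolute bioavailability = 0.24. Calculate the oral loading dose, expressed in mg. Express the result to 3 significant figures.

LD = Css × Vd / F = 6.25 × 244 / 0.24 = 6354 mg

6350 mg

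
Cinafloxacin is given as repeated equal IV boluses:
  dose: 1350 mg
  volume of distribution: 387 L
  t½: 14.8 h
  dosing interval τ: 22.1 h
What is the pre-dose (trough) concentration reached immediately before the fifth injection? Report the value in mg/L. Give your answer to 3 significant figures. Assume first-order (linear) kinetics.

1.89 mg/L

C₀ per dose = Dose / Vd = 1350 / 387 = 3.488 mg/L
k = ln2 / t½ = 0.693147 / 14.8 = 0.04683 h⁻¹
Fraction remaining after one interval: r = e^(−kτ) = e^(−0.04683 × 22.1) = 0.3552
Before dose 5, 4 doses have been given (aged 1τ, 2τ, 3τ, 4τ).
C_trough = C₀ × (r + r² + … + r^4) = C₀ × r(1−r^4)/(1−r)
        = 3.488 × 0.3552 × (1 − 0.01592) / (1 − 0.3552) = 1.891 mg/L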